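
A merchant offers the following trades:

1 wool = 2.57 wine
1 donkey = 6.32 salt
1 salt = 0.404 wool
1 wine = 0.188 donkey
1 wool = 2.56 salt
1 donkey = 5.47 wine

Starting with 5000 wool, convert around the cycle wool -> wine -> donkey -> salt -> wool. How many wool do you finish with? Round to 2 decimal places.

6168.21

5000 wool × 2.57 = 12850 wine
12850 wine × 0.188 = 2415.8 donkey
2415.8 donkey × 6.32 = 15267.856 salt
15267.856 salt × 0.404 = 6168.213824 wool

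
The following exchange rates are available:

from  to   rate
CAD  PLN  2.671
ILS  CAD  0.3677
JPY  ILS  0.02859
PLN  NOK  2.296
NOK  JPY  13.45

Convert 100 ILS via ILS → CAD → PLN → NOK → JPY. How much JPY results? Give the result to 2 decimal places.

3032.93

100 ILS × 0.3677 = 36.77 CAD
36.77 CAD × 2.671 = 98.21267 PLN
98.21267 PLN × 2.296 = 225.49629032 NOK
225.49629032 NOK × 13.45 = 3032.925104804 JPY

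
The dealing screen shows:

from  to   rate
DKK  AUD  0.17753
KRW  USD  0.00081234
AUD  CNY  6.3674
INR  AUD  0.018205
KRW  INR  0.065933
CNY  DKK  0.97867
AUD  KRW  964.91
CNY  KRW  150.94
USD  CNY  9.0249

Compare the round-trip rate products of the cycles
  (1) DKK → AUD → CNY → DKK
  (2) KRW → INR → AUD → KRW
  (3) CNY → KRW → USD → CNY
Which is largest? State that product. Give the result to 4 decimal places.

1.1582

(1) 0.17753 × 6.3674 × 0.97867 = 1.10629
(2) 0.065933 × 0.018205 × 964.91 = 1.15819
(3) 150.94 × 0.00081234 × 9.0249 = 1.10658
Highest is cycle (2) at 1.1582 (>1, arbitrage).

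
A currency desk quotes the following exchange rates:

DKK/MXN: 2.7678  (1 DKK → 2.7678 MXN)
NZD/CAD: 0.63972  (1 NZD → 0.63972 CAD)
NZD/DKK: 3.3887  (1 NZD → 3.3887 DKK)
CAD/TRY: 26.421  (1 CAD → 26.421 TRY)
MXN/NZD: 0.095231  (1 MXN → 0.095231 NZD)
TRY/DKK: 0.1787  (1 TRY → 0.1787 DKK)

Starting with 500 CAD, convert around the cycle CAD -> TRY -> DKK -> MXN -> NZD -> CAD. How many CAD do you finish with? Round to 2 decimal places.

500 CAD × 26.421 = 13210.5 TRY
13210.5 TRY × 0.1787 = 2360.71635 DKK
2360.71635 DKK × 2.7678 = 6533.99071353 MXN
6533.99071353 MXN × 0.095231 = 622.23846964017543 NZD
622.23846964017543 NZD × 0.63972 = 398.0583937982130260796 CAD

398.06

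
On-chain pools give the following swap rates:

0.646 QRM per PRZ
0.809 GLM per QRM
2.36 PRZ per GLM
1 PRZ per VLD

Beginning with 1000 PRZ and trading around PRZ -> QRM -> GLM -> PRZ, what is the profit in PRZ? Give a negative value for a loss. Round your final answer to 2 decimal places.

233.37

1000 PRZ × 0.646 = 646 QRM
646 QRM × 0.809 = 522.614 GLM
522.614 GLM × 2.36 = 1233.36904 PRZ
Net change: 1233.36904 − 1000 = 233.36904 PRZ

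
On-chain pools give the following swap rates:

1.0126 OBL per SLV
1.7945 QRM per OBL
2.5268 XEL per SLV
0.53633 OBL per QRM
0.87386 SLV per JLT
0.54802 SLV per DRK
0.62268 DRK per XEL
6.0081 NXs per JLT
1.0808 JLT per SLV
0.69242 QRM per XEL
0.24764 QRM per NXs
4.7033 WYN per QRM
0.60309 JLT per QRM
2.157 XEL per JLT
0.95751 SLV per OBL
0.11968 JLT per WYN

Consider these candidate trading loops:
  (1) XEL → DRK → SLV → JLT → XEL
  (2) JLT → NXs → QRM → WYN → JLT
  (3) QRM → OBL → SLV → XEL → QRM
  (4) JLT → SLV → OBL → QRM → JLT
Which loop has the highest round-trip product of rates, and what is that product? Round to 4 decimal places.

(1) 0.62268 × 0.54802 × 1.0808 × 2.157 = 0.79553
(2) 6.0081 × 0.24764 × 4.7033 × 0.11968 = 0.83749
(3) 0.53633 × 0.95751 × 2.5268 × 0.69242 = 0.89850
(4) 0.87386 × 1.0126 × 1.7945 × 0.60309 = 0.95765
Highest is cycle (4) at 0.9576 (≤1, no arbitrage).

0.9576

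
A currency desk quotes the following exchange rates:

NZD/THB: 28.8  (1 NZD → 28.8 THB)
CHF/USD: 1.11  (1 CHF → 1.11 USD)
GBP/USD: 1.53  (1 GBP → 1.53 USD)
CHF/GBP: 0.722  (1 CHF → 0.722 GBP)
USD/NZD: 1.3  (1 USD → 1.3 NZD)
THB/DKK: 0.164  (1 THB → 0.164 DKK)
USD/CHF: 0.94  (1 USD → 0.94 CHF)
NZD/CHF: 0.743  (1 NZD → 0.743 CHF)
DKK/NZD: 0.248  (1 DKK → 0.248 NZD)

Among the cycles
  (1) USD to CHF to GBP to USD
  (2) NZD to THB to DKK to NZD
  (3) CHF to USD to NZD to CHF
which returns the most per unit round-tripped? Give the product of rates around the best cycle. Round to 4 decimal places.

1.1714

(1) 0.94 × 0.722 × 1.53 = 1.03838
(2) 28.8 × 0.164 × 0.248 = 1.17135
(3) 1.11 × 1.3 × 0.743 = 1.07215
Highest is cycle (2) at 1.1714 (>1, arbitrage).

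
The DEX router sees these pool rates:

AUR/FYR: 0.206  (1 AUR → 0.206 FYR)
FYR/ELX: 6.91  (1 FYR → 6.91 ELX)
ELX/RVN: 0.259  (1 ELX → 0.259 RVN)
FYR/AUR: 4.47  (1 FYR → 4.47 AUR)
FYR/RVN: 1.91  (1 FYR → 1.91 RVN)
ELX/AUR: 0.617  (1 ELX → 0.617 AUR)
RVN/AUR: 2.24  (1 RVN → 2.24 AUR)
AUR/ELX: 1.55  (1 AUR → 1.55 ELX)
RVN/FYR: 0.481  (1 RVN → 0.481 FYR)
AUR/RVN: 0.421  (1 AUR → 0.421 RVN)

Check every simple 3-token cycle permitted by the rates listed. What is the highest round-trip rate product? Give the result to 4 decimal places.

RVN→FYR→AUR→RVN: 0.481 × 4.47 × 0.421 = 0.90518
RVN→AUR→ELX→RVN: 2.24 × 1.55 × 0.259 = 0.89925
RVN→AUR→FYR→RVN: 2.24 × 0.206 × 1.91 = 0.88135
AUR→FYR→ELX→AUR: 0.206 × 6.91 × 0.617 = 0.87827
RVN→FYR→ELX→RVN: 0.481 × 6.91 × 0.259 = 0.86084
Maximum is RVN→FYR→AUR→RVN at 0.9052; no arbitrage — every cycle loses value.

0.9052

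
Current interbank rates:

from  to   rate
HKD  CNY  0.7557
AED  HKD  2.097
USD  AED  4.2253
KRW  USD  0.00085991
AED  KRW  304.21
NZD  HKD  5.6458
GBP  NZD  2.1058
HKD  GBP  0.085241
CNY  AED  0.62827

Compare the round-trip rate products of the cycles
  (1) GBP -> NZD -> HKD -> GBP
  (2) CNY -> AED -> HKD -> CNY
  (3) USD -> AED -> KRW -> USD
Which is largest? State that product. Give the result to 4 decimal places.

1.1053

(1) 2.1058 × 5.6458 × 0.085241 = 1.01342
(2) 0.62827 × 2.097 × 0.7557 = 0.99562
(3) 4.2253 × 304.21 × 0.00085991 = 1.10531
Highest is cycle (3) at 1.1053 (>1, arbitrage).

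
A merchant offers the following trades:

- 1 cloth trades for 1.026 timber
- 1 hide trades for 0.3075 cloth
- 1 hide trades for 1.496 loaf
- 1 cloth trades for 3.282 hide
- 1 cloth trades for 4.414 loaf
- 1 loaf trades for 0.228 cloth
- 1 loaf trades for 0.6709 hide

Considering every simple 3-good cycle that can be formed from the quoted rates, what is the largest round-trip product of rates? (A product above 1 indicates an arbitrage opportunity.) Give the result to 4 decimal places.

1.1195

hide→loaf→cloth→hide: 1.496 × 0.228 × 3.282 = 1.11945
hide→cloth→loaf→hide: 0.3075 × 4.414 × 0.6709 = 0.91062
Maximum is hide→loaf→cloth→hide at 1.1195; arbitrage exists.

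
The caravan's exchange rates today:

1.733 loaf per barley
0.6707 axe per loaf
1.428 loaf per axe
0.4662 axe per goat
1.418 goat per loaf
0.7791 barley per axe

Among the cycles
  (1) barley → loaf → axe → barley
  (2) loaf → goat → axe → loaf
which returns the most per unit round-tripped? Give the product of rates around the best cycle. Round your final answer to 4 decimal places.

0.9440

(1) 1.733 × 0.6707 × 0.7791 = 0.90557
(2) 1.418 × 0.4662 × 1.428 = 0.94401
Highest is cycle (2) at 0.9440 (≤1, no arbitrage).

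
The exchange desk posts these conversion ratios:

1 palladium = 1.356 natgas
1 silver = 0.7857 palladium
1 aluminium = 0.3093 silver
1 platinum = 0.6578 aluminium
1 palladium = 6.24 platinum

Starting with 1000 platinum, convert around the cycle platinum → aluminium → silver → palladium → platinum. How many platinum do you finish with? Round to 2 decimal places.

997.51

1000 platinum × 0.6578 = 657.8 aluminium
657.8 aluminium × 0.3093 = 203.45754 silver
203.45754 silver × 0.7857 = 159.856589178 palladium
159.856589178 palladium × 6.24 = 997.50511647072 platinum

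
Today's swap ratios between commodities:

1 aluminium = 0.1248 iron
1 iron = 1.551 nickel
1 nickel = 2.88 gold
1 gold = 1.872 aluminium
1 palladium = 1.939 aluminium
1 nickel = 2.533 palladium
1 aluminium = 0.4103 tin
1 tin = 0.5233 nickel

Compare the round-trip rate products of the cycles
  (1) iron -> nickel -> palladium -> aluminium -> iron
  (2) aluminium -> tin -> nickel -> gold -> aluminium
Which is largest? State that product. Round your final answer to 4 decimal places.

1.1576

(1) 1.551 × 2.533 × 1.939 × 0.1248 = 0.95069
(2) 0.4103 × 0.5233 × 2.88 × 1.872 = 1.15758
Highest is cycle (2) at 1.1576 (>1, arbitrage).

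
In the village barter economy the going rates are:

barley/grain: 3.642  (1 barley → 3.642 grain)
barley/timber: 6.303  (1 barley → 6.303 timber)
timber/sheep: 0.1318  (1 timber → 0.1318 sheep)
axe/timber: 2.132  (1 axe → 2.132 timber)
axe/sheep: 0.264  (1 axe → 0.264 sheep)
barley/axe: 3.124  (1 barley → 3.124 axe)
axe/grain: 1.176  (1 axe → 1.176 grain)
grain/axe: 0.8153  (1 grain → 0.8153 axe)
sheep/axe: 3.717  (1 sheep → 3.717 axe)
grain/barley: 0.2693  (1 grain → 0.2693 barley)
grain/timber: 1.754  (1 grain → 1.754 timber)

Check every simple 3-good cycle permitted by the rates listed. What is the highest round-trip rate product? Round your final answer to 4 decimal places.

1.0445

sheep→axe→timber→sheep: 3.717 × 2.132 × 0.1318 = 1.04447
grain→barley→axe→grain: 0.2693 × 3.124 × 1.176 = 0.98936
Maximum is sheep→axe→timber→sheep at 1.0445; arbitrage exists.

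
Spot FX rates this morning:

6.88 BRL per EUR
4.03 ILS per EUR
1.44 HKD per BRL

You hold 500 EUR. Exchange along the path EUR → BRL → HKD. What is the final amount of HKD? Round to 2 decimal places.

500 EUR × 6.88 = 3440 BRL
3440 BRL × 1.44 = 4953.6 HKD

4953.60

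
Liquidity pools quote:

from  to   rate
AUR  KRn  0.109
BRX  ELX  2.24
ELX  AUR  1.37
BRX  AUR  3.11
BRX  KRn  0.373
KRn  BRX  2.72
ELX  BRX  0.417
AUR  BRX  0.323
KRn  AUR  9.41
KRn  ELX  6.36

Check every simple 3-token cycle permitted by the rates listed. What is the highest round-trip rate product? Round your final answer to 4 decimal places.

AUR→BRX→KRn→AUR: 0.323 × 0.373 × 9.41 = 1.13371
AUR→BRX→ELX→AUR: 0.323 × 2.24 × 1.37 = 0.99122
KRn→ELX→BRX→KRn: 6.36 × 0.417 × 0.373 = 0.98924
AUR→KRn→ELX→AUR: 0.109 × 6.36 × 1.37 = 0.94974
AUR→KRn→BRX→AUR: 0.109 × 2.72 × 3.11 = 0.92205
Maximum is AUR→BRX→KRn→AUR at 1.1337; arbitrage exists.

1.1337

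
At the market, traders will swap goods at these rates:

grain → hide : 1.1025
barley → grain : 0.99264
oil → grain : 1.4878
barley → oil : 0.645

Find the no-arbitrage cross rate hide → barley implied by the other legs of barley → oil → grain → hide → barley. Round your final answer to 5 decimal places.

0.94519

Known legs of the cycle: 0.645 × 1.4878 × 1.1025 = 1.0579931775
For no arbitrage the full-cycle product must be 1, so the missing rate is 1 / 1.0579931775 ≈ 0.9451857.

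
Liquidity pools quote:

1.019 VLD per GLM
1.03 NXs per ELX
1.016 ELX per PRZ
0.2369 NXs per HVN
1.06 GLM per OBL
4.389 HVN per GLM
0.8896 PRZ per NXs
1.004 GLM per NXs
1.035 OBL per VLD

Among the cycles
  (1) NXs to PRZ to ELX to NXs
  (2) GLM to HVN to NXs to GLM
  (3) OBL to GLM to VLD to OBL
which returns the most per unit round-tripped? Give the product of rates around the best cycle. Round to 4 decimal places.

1.1179

(1) 0.8896 × 1.016 × 1.03 = 0.93095
(2) 4.389 × 0.2369 × 1.004 = 1.04391
(3) 1.06 × 1.019 × 1.035 = 1.11794
Highest is cycle (3) at 1.1179 (>1, arbitrage).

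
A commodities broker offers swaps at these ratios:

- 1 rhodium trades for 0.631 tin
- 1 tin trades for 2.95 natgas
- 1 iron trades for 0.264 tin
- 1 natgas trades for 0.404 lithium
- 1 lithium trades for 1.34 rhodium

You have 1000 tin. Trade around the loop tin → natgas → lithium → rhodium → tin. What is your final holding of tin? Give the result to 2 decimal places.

1007.71

1000 tin × 2.95 = 2950 natgas
2950 natgas × 0.404 = 1191.8 lithium
1191.8 lithium × 1.34 = 1597.012 rhodium
1597.012 rhodium × 0.631 = 1007.714572 tin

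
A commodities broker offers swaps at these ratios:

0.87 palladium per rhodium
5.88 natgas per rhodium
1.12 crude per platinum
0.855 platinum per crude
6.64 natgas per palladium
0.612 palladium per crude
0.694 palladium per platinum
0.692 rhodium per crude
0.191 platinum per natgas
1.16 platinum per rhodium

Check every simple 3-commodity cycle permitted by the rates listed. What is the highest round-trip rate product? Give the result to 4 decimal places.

platinum→crude→rhodium→platinum: 1.12 × 0.692 × 1.16 = 0.89905
palladium→natgas→platinum→palladium: 6.64 × 0.191 × 0.694 = 0.88016
Maximum is platinum→crude→rhodium→platinum at 0.8990; no arbitrage — every cycle loses value.

0.8990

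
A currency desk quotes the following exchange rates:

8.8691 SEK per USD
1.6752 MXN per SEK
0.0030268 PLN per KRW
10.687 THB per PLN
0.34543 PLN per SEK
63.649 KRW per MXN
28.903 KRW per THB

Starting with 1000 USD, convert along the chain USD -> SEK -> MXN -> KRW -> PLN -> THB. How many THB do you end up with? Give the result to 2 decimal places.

1000 USD × 8.8691 = 8869.1 SEK
8869.1 SEK × 1.6752 = 14857.51632 MXN
14857.51632 MXN × 63.649 = 945666.05625168 KRW
945666.05625168 KRW × 0.0030268 = 2862.342019062585024 PLN
2862.342019062585024 PLN × 10.687 = 30589.849157721846151488 THB

30589.85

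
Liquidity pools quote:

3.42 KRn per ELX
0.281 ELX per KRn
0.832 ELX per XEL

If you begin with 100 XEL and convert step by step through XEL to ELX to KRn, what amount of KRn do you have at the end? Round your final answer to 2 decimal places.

100 XEL × 0.832 = 83.2 ELX
83.2 ELX × 3.42 = 284.544 KRn

284.54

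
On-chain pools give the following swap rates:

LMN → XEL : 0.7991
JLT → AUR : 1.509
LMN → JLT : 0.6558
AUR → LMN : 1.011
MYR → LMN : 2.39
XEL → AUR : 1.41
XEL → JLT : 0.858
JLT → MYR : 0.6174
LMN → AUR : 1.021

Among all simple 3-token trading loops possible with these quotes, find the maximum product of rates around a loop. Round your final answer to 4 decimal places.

1.1391

LMN→XEL→AUR→LMN: 0.7991 × 1.41 × 1.011 = 1.13913
JLT→AUR→LMN→JLT: 1.509 × 1.011 × 0.6558 = 1.00049
JLT→MYR→LMN→JLT: 0.6174 × 2.39 × 0.6558 = 0.96769
Maximum is LMN→XEL→AUR→LMN at 1.1391; arbitrage exists.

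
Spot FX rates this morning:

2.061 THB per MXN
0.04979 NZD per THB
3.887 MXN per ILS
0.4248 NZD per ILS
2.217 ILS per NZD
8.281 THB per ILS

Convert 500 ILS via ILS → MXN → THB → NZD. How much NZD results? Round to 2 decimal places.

500 ILS × 3.887 = 1943.5 MXN
1943.5 MXN × 2.061 = 4005.5535 THB
4005.5535 THB × 0.04979 = 199.436508765 NZD

199.44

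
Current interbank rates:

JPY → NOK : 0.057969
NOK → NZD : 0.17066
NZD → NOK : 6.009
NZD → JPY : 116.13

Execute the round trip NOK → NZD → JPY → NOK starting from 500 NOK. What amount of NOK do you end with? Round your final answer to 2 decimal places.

500 NOK × 0.17066 = 85.33 NZD
85.33 NZD × 116.13 = 9909.3729 JPY
9909.3729 JPY × 0.057969 = 574.4364376401 NOK

574.44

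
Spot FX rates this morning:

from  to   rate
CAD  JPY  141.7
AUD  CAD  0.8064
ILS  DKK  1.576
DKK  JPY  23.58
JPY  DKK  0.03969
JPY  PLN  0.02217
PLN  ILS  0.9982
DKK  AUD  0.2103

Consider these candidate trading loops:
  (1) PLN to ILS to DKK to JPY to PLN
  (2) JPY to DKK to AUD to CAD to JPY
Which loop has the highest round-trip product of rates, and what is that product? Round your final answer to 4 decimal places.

0.9538

(1) 0.9982 × 1.576 × 23.58 × 0.02217 = 0.82240
(2) 0.03969 × 0.2103 × 0.8064 × 141.7 = 0.95376
Highest is cycle (2) at 0.9538 (≤1, no arbitrage).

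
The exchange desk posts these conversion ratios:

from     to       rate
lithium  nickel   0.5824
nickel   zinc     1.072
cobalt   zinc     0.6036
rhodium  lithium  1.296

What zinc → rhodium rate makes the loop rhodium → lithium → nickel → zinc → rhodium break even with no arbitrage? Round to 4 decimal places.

1.2359

Known legs of the cycle: 1.296 × 0.5824 × 1.072 = 0.8091353088
For no arbitrage the full-cycle product must be 1, so the missing rate is 1 / 0.8091353088 ≈ 1.235887.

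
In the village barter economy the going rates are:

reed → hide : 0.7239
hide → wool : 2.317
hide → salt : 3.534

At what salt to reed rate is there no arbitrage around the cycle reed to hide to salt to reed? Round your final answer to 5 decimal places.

0.39089

Known legs of the cycle: 0.7239 × 3.534 = 2.5582626
For no arbitrage the full-cycle product must be 1, so the missing rate is 1 / 2.5582626 ≈ 0.3908903.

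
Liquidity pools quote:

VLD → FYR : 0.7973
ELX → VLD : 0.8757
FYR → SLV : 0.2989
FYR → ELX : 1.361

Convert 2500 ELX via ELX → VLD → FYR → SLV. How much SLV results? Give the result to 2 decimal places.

2500 ELX × 0.8757 = 2189.25 VLD
2189.25 VLD × 0.7973 = 1745.489025 FYR
1745.489025 FYR × 0.2989 = 521.7266695725 SLV

521.73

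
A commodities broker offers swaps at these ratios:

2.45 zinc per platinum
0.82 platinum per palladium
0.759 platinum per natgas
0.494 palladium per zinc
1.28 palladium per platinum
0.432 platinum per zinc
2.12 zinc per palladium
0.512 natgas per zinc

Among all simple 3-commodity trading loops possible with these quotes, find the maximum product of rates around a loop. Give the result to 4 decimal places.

1.1723

platinum→palladium→zinc→platinum: 1.28 × 2.12 × 0.432 = 1.17228
platinum→zinc→palladium→platinum: 2.45 × 0.494 × 0.82 = 0.99245
natgas→platinum→zinc→natgas: 0.759 × 2.45 × 0.512 = 0.95209
Maximum is platinum→palladium→zinc→platinum at 1.1723; arbitrage exists.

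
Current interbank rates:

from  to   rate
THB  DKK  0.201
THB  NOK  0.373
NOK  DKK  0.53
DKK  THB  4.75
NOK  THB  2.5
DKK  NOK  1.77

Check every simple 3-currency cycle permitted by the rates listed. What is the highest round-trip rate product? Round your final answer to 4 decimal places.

NOK→DKK→THB→NOK: 0.53 × 4.75 × 0.373 = 0.93903
NOK→THB→DKK→NOK: 2.5 × 0.201 × 1.77 = 0.88943
Maximum is NOK→DKK→THB→NOK at 0.9390; no arbitrage — every cycle loses value.

0.9390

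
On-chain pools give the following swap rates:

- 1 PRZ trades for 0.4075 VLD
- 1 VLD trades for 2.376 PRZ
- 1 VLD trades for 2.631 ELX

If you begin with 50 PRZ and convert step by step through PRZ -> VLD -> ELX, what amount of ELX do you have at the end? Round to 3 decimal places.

50 PRZ × 0.4075 = 20.375 VLD
20.375 VLD × 2.631 = 53.606625 ELX

53.607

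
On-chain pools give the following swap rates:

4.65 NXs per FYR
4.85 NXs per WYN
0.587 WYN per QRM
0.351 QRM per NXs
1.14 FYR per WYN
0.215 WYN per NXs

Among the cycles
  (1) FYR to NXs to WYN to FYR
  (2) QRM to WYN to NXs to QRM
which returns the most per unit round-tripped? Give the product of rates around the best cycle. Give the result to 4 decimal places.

1.1397

(1) 4.65 × 0.215 × 1.14 = 1.13972
(2) 0.587 × 4.85 × 0.351 = 0.99928
Highest is cycle (1) at 1.1397 (>1, arbitrage).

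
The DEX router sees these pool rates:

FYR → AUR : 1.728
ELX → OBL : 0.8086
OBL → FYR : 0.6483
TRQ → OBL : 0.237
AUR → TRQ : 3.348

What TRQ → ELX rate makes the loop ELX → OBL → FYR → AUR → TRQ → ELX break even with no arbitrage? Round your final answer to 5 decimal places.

0.32973

Known legs of the cycle: 0.8086 × 0.6483 × 1.728 × 3.348 = 3.03276630339072
For no arbitrage the full-cycle product must be 1, so the missing rate is 1 / 3.03276630339072 ≈ 0.3297320.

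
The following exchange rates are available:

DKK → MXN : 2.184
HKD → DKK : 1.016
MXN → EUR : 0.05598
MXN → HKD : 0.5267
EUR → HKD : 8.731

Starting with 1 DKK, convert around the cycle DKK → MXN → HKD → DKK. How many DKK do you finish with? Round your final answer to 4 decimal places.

1.1687

1 DKK × 2.184 = 2.184 MXN
2.184 MXN × 0.5267 = 1.1503128 HKD
1.1503128 HKD × 1.016 = 1.1687178048 DKK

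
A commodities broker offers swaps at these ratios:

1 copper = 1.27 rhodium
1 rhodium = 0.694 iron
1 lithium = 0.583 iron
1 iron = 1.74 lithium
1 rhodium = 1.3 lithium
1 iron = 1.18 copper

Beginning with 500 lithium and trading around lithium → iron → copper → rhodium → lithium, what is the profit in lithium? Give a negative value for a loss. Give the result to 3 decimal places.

500 lithium × 0.583 = 291.5 iron
291.5 iron × 1.18 = 343.97 copper
343.97 copper × 1.27 = 436.8419 rhodium
436.8419 rhodium × 1.3 = 567.89447 lithium
Net change: 567.89447 − 500 = 67.89447 lithium

67.894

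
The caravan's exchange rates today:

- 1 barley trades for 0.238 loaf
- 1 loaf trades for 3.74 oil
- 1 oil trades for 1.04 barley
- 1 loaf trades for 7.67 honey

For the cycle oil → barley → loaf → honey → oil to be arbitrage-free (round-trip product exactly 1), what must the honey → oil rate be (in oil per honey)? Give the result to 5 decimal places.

Known legs of the cycle: 1.04 × 0.238 × 7.67 = 1.8984784
For no arbitrage the full-cycle product must be 1, so the missing rate is 1 / 1.8984784 ≈ 0.5267376.

0.52674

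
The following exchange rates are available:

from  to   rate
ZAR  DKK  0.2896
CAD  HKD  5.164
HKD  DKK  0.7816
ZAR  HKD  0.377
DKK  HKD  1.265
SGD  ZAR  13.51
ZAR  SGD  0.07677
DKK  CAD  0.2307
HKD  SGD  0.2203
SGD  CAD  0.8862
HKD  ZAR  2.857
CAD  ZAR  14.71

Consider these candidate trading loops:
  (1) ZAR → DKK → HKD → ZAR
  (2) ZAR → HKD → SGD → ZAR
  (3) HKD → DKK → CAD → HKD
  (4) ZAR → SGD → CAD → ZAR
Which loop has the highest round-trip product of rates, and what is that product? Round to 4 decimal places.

(1) 0.2896 × 1.265 × 2.857 = 1.04664
(2) 0.377 × 0.2203 × 13.51 = 1.12205
(3) 0.7816 × 0.2307 × 5.164 = 0.93115
(4) 0.07677 × 0.8862 × 14.71 = 1.00077
Highest is cycle (2) at 1.1220 (>1, arbitrage).

1.1220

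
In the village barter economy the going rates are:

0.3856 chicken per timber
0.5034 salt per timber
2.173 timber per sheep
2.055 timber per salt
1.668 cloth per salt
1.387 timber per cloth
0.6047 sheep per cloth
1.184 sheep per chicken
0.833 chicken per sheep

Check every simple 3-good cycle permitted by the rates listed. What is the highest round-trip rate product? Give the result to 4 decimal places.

cloth→timber→salt→cloth: 1.387 × 0.5034 × 1.668 = 1.16462
sheep→timber→chicken→sheep: 2.173 × 0.3856 × 1.184 = 0.99208
Maximum is cloth→timber→salt→cloth at 1.1646; arbitrage exists.

1.1646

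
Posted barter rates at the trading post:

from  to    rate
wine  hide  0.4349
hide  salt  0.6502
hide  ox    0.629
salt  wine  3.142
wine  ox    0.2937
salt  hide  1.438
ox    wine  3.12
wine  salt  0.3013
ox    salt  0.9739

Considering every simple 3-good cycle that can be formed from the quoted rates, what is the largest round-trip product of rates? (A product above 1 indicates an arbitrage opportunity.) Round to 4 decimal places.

0.8987

wine→ox→salt→wine: 0.2937 × 0.9739 × 3.142 = 0.89872
wine→hide→salt→wine: 0.4349 × 0.6502 × 3.142 = 0.88847
ox→salt→hide→ox: 0.9739 × 1.438 × 0.629 = 0.88089
wine→hide→ox→wine: 0.4349 × 0.629 × 3.12 = 0.85348
Maximum is wine→ox→salt→wine at 0.8987; no arbitrage — every cycle loses value.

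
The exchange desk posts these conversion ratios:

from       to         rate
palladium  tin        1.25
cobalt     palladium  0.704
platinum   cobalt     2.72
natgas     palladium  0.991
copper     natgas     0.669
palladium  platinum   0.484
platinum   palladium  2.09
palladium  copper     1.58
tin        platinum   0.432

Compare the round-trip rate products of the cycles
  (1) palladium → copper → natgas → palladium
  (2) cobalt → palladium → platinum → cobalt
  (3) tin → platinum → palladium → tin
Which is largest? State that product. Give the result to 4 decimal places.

1.1286

(1) 1.58 × 0.669 × 0.991 = 1.04751
(2) 0.704 × 0.484 × 2.72 = 0.92680
(3) 0.432 × 2.09 × 1.25 = 1.12860
Highest is cycle (3) at 1.1286 (>1, arbitrage).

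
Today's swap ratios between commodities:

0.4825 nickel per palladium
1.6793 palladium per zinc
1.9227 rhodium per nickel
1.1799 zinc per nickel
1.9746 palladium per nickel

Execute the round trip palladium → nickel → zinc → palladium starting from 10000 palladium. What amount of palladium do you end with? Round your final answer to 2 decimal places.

10000 palladium × 0.4825 = 4825 nickel
4825 nickel × 1.1799 = 5693.0175 zinc
5693.0175 zinc × 1.6793 = 9560.28428775 palladium

9560.28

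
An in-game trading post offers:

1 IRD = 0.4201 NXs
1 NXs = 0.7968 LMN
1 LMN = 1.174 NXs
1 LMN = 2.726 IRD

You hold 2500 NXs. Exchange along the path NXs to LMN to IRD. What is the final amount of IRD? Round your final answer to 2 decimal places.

2500 NXs × 0.7968 = 1992 LMN
1992 LMN × 2.726 = 5430.192 IRD

5430.19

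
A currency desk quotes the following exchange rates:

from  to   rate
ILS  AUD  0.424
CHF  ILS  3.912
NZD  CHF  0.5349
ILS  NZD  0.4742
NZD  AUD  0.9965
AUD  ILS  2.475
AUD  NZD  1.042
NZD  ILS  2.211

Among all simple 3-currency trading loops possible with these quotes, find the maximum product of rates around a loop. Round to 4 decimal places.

1.1695

ILS→NZD→AUD→ILS: 0.4742 × 0.9965 × 2.475 = 1.16954
CHF→ILS→NZD→CHF: 3.912 × 0.4742 × 0.5349 = 0.99228
ILS→AUD→NZD→ILS: 0.424 × 1.042 × 2.211 = 0.97684
Maximum is ILS→NZD→AUD→ILS at 1.1695; arbitrage exists.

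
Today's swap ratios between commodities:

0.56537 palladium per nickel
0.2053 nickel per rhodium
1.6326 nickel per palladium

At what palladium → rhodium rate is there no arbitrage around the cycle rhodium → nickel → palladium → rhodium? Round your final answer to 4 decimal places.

8.6155

Known legs of the cycle: 0.2053 × 0.56537 = 0.116070461
For no arbitrage the full-cycle product must be 1, so the missing rate is 1 / 0.116070461 ≈ 8.615456.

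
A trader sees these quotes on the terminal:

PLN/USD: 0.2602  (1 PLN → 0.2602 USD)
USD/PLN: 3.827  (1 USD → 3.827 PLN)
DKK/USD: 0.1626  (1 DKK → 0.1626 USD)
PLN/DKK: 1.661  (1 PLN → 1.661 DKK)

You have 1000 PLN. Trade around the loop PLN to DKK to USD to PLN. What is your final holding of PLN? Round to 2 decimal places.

1033.59

1000 PLN × 1.661 = 1661 DKK
1661 DKK × 0.1626 = 270.0786 USD
270.0786 USD × 3.827 = 1033.5908022 PLN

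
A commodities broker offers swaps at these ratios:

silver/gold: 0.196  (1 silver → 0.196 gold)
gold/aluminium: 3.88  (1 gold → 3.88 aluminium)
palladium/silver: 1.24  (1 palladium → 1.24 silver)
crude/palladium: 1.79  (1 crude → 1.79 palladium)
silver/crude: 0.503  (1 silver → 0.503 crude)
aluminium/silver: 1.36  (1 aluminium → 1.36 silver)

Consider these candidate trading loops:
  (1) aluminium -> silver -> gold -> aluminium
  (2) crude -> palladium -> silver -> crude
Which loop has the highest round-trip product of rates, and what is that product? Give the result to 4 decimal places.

(1) 1.36 × 0.196 × 3.88 = 1.03425
(2) 1.79 × 1.24 × 0.503 = 1.11646
Highest is cycle (2) at 1.1165 (>1, arbitrage).

1.1165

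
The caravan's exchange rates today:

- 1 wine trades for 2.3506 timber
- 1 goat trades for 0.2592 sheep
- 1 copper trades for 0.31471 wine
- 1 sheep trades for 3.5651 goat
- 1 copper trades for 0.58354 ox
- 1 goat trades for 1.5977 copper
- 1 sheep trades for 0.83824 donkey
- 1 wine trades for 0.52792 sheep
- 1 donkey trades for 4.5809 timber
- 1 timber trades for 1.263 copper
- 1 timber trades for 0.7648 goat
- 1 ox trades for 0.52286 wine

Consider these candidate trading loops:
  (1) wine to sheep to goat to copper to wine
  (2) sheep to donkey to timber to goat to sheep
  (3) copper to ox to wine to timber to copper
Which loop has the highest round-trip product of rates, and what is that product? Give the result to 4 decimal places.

(1) 0.52792 × 3.5651 × 1.5977 × 0.31471 = 0.94634
(2) 0.83824 × 4.5809 × 0.7648 × 0.2592 = 0.76121
(3) 0.58354 × 0.52286 × 2.3506 × 1.263 = 0.90581
Highest is cycle (1) at 0.9463 (≤1, no arbitrage).

0.9463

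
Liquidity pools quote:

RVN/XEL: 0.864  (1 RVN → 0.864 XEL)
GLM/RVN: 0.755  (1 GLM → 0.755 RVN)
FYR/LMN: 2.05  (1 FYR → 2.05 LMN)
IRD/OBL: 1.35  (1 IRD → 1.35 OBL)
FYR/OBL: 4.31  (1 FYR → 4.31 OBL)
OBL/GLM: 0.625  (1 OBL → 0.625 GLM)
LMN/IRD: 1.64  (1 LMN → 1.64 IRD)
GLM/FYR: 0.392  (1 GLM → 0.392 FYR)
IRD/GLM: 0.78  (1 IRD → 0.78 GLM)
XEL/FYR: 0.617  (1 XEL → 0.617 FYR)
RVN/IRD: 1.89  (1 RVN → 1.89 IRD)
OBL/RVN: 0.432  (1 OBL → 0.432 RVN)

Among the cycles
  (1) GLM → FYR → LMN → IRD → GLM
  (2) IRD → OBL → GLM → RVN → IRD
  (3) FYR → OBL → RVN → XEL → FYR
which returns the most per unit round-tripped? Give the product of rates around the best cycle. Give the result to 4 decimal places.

1.2040

(1) 0.392 × 2.05 × 1.64 × 0.78 = 1.02797
(2) 1.35 × 0.625 × 0.755 × 1.89 = 1.20399
(3) 4.31 × 0.432 × 0.864 × 0.617 = 0.99257
Highest is cycle (2) at 1.2040 (>1, arbitrage).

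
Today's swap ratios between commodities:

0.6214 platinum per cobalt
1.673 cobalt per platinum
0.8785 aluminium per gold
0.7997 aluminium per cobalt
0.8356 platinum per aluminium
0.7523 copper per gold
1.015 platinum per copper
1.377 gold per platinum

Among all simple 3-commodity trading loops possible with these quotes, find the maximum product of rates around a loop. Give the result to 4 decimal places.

platinum→cobalt→aluminium→platinum: 1.673 × 0.7997 × 0.8356 = 1.11795
platinum→gold→copper→platinum: 1.377 × 0.7523 × 1.015 = 1.05146
platinum→gold→aluminium→platinum: 1.377 × 0.8785 × 0.8356 = 1.01082
Maximum is platinum→cobalt→aluminium→platinum at 1.1179; arbitrage exists.

1.1179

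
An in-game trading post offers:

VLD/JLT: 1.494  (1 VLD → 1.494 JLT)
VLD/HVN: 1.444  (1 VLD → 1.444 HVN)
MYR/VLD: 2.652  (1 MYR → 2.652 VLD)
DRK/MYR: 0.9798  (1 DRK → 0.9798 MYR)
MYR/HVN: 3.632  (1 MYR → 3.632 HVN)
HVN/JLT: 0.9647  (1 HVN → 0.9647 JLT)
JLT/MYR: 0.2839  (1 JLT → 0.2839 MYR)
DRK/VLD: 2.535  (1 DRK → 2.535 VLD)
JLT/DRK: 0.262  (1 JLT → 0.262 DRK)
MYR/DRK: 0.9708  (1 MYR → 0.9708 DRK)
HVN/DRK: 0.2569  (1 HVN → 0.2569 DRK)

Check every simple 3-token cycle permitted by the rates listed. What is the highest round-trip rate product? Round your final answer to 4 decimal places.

1.1248

JLT→MYR→VLD→JLT: 0.2839 × 2.652 × 1.494 = 1.12484
HVN→JLT→MYR→HVN: 0.9647 × 0.2839 × 3.632 = 0.99473
JLT→DRK→VLD→JLT: 0.262 × 2.535 × 1.494 = 0.99227
HVN→DRK→VLD→HVN: 0.2569 × 2.535 × 1.444 = 0.94039
HVN→DRK→MYR→HVN: 0.2569 × 0.9798 × 3.632 = 0.91421
Maximum is JLT→MYR→VLD→JLT at 1.1248; arbitrage exists.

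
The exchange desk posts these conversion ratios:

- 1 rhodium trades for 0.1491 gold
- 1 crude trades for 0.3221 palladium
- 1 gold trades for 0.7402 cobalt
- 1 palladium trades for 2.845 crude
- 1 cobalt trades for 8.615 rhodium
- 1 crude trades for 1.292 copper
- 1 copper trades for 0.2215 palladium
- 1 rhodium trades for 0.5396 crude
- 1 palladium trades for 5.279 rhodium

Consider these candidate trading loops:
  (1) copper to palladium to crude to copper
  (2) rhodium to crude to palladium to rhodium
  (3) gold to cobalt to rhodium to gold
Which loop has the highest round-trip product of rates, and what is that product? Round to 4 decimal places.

0.9508

(1) 0.2215 × 2.845 × 1.292 = 0.81418
(2) 0.5396 × 0.3221 × 5.279 = 0.91752
(3) 0.7402 × 8.615 × 0.1491 = 0.95078
Highest is cycle (3) at 0.9508 (≤1, no arbitrage).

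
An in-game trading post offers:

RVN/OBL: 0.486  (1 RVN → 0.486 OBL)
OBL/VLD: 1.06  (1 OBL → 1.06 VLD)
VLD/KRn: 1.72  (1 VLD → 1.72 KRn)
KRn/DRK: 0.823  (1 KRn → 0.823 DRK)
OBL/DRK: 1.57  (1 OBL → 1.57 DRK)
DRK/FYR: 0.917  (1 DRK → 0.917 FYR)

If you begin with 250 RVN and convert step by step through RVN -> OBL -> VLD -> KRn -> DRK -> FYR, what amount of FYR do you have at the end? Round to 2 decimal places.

167.18

250 RVN × 0.486 = 121.5 OBL
121.5 OBL × 1.06 = 128.79 VLD
128.79 VLD × 1.72 = 221.5188 KRn
221.5188 KRn × 0.823 = 182.3099724 DRK
182.3099724 DRK × 0.917 = 167.1782446908 FYR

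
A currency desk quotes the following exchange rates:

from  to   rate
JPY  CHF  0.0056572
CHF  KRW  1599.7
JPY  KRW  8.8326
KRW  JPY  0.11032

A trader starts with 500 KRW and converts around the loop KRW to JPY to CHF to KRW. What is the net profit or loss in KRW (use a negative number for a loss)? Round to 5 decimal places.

-0.81177

500 KRW × 0.11032 = 55.16 JPY
55.16 JPY × 0.0056572 = 0.312051152 CHF
0.312051152 CHF × 1599.7 = 499.1882278544 KRW
Net change: 499.1882278544 − 500 = -0.8117721456 KRW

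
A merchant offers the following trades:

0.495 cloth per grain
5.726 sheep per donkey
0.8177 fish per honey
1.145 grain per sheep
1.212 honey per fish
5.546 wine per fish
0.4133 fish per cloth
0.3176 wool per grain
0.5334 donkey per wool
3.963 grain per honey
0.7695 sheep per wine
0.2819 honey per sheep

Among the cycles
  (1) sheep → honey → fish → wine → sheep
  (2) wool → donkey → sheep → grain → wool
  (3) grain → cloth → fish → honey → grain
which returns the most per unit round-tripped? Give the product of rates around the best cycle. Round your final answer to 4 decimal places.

1.1107

(1) 0.2819 × 0.8177 × 5.546 × 0.7695 = 0.98373
(2) 0.5334 × 5.726 × 1.145 × 0.3176 = 1.11068
(3) 0.495 × 0.4133 × 1.212 × 3.963 = 0.98265
Highest is cycle (2) at 1.1107 (>1, arbitrage).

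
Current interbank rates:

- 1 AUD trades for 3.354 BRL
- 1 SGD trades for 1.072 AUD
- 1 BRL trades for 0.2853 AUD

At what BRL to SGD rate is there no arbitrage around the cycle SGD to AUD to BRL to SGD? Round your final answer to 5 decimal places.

0.27813

Known legs of the cycle: 1.072 × 3.354 = 3.595488
For no arbitrage the full-cycle product must be 1, so the missing rate is 1 / 3.595488 ≈ 0.2781264.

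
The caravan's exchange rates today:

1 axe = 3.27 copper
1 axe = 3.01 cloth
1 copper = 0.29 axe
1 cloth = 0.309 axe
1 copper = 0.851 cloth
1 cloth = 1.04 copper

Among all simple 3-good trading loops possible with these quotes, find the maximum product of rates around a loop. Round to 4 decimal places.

cloth→copper→axe→cloth: 1.04 × 0.29 × 3.01 = 0.90782
cloth→axe→copper→cloth: 0.309 × 3.27 × 0.851 = 0.85988
Maximum is cloth→copper→axe→cloth at 0.9078; no arbitrage — every cycle loses value.

0.9078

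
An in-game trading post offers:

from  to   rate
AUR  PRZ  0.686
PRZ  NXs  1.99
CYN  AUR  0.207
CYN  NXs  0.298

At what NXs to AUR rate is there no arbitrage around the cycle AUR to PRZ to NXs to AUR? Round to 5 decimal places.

Known legs of the cycle: 0.686 × 1.99 = 1.36514
For no arbitrage the full-cycle product must be 1, so the missing rate is 1 / 1.36514 ≈ 0.7325256.

0.73253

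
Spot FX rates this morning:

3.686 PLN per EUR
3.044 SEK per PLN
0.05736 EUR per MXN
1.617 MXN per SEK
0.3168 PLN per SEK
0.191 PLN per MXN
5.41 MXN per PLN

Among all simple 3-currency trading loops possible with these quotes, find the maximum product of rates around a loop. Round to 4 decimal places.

1.1438

MXN→EUR→PLN→MXN: 0.05736 × 3.686 × 5.41 = 1.14383
MXN→PLN→SEK→MXN: 0.191 × 3.044 × 1.617 = 0.94013
Maximum is MXN→EUR→PLN→MXN at 1.1438; arbitrage exists.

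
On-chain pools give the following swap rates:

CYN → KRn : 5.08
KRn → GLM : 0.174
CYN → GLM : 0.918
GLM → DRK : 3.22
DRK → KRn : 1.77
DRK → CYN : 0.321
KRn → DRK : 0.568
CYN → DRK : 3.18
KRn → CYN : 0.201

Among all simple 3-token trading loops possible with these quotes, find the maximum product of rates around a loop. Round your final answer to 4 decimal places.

1.1313

KRn→CYN→DRK→KRn: 0.201 × 3.18 × 1.77 = 1.13135
GLM→DRK→KRn→GLM: 3.22 × 1.77 × 0.174 = 0.99170
GLM→DRK→CYN→GLM: 3.22 × 0.321 × 0.918 = 0.94886
KRn→DRK→CYN→KRn: 0.568 × 0.321 × 5.08 = 0.92623
Maximum is KRn→CYN→DRK→KRn at 1.1313; arbitrage exists.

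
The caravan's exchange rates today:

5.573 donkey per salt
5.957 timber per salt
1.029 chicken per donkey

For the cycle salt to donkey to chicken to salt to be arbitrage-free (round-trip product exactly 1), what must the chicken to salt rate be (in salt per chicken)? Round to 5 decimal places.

Known legs of the cycle: 5.573 × 1.029 = 5.734617
For no arbitrage the full-cycle product must be 1, so the missing rate is 1 / 5.734617 ≈ 0.1743796.

0.17438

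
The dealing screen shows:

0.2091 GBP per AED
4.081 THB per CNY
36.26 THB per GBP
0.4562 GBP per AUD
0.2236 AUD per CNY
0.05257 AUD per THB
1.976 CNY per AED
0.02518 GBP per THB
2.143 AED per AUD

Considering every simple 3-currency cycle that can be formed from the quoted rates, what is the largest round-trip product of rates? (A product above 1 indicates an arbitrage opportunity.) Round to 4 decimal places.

0.9468

AUD→AED→CNY→AUD: 2.143 × 1.976 × 0.2236 = 0.94685
AUD→GBP→THB→AUD: 0.4562 × 36.26 × 0.05257 = 0.86960
Maximum is AUD→AED→CNY→AUD at 0.9468; no arbitrage — every cycle loses value.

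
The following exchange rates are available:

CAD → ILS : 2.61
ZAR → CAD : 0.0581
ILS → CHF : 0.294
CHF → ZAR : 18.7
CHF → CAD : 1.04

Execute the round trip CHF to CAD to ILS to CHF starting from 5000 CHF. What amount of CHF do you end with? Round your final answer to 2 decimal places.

5000 CHF × 1.04 = 5200 CAD
5200 CAD × 2.61 = 13572 ILS
13572 ILS × 0.294 = 3990.168 CHF

3990.17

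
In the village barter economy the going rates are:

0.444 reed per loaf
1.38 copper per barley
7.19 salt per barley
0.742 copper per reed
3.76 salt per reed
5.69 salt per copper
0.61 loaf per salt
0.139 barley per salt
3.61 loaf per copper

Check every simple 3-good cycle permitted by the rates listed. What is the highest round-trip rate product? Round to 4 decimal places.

reed→copper→loaf→reed: 0.742 × 3.61 × 0.444 = 1.18931
barley→copper→salt→barley: 1.38 × 5.69 × 0.139 = 1.09146
reed→salt→loaf→reed: 3.76 × 0.61 × 0.444 = 1.01836
Maximum is reed→copper→loaf→reed at 1.1893; arbitrage exists.

1.1893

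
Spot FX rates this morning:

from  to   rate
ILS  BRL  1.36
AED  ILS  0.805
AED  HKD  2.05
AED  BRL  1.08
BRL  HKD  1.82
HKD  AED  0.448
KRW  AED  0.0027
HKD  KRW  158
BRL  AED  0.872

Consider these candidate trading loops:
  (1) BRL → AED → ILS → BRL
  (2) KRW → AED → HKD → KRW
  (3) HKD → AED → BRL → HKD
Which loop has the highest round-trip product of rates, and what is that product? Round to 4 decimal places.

0.9547

(1) 0.872 × 0.805 × 1.36 = 0.95467
(2) 0.0027 × 2.05 × 158 = 0.87453
(3) 0.448 × 1.08 × 1.82 = 0.88059
Highest is cycle (1) at 0.9547 (≤1, no arbitrage).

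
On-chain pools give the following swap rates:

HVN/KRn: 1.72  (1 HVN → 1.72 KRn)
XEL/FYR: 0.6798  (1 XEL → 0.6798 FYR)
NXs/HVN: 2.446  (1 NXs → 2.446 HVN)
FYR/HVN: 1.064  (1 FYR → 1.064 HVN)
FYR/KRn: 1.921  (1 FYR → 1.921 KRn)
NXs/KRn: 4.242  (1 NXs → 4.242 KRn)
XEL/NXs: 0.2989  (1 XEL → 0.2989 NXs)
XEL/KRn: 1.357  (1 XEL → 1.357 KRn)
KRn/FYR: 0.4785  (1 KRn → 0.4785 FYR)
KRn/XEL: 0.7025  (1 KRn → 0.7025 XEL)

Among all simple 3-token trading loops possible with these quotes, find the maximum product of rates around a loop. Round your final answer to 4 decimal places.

FYR→KRn→XEL→FYR: 1.921 × 0.7025 × 0.6798 = 0.91739
KRn→XEL→NXs→KRn: 0.7025 × 0.2989 × 4.242 = 0.89072
FYR→HVN→KRn→FYR: 1.064 × 1.72 × 0.4785 = 0.87569
Maximum is FYR→KRn→XEL→FYR at 0.9174; no arbitrage — every cycle loses value.

0.9174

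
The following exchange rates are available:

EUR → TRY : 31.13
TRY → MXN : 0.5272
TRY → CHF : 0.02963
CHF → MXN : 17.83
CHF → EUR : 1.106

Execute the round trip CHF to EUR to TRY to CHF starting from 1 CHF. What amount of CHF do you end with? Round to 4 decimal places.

1.0202

1 CHF × 1.106 = 1.106 EUR
1.106 EUR × 31.13 = 34.42978 TRY
34.42978 TRY × 0.02963 = 1.0201543814 CHF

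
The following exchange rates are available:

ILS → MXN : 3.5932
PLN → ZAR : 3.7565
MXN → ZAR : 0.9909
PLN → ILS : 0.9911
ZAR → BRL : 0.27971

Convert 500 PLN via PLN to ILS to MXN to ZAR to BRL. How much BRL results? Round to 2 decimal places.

500 PLN × 0.9911 = 495.55 ILS
495.55 ILS × 3.5932 = 1780.61026 MXN
1780.61026 MXN × 0.9909 = 1764.406706634 ZAR
1764.406706634 ZAR × 0.27971 = 493.52219991259614 BRL

493.52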